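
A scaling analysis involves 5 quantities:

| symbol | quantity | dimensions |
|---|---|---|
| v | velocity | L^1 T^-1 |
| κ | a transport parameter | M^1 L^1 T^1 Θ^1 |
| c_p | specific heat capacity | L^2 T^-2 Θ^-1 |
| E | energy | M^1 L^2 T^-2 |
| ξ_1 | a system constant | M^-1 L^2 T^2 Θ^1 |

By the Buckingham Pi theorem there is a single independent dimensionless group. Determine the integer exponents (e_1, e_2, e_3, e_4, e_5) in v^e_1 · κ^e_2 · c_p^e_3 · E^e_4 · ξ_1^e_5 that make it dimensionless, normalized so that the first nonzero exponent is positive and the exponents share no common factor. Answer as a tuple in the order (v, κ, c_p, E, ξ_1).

(4, 2, 1, -3, -1)

M: e_1·(0) + e_2·(1) + e_3·(0) + e_4·(1) + e_5·(-1) = 0
L: e_1·(1) + e_2·(1) + e_3·(2) + e_4·(2) + e_5·(2) = 0
T: e_1·(-1) + e_2·(1) + e_3·(-2) + e_4·(-2) + e_5·(2) = 0
Θ: e_1·(0) + e_2·(1) + e_3·(-1) + e_4·(0) + e_5·(1) = 0
Solving this homogeneous linear system for the smallest-integer solution (first nonzero entry positive) gives (4, 2, 1, -3, -1).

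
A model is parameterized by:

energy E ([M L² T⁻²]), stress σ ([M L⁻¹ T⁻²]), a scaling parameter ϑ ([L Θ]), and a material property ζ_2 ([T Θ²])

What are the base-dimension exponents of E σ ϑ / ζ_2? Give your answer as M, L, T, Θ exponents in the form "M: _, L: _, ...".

Collect each base-dimension exponent across the product:
  M: (1) + (1) + (0) − (0) = 2
  L: (2) + (-1) + (1) − (0) = 2
  T: (-2) + (-2) + (0) − (1) = -5
  Θ: (0) + (0) + (1) − (2) = -1
So the dimensions are [M² L² T⁻⁵ Θ⁻¹].

M: 2, L: 2, T: -5, Θ: -1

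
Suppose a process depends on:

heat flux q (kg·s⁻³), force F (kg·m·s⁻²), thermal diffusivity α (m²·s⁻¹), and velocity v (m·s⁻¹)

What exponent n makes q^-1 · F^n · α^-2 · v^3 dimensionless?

Balance the M exponent: (1)·n from F, plus −(1) − 2·(0) + 3·(0) = -1 from the rest, must sum to zero.
n − 1 = 0, so n = 1.

1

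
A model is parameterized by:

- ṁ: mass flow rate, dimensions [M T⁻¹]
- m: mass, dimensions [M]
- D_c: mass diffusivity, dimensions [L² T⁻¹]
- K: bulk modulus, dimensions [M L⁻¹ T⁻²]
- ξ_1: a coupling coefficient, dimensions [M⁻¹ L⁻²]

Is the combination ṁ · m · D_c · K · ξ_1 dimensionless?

no

Sum the exponent of each base dimension across the product:
  M: [ṁ]_M + [m]_M + [D_c]_M + [K]_M + [ξ_1]_M = (1) + (1) + (0) + (1) + (-1) = 2
  L: [ṁ]_L + [m]_L + [D_c]_L + [K]_L + [ξ_1]_L = (0) + (0) + (2) + (-1) + (-2) = -1
  T: [ṁ]_T + [m]_T + [D_c]_T + [K]_T + [ξ_1]_T = (-1) + (0) + (-1) + (-2) + (0) = -4
Net dimensions [M² L⁻¹ T⁻⁴] ≠ [1] — not dimensionless.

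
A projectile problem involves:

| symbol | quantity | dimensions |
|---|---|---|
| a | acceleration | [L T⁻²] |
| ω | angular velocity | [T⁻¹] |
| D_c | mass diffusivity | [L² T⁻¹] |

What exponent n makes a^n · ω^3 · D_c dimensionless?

Balance the L exponent: (1)·n from a, plus 3·(0) + (2) = 2 from the rest, must sum to zero.
n + 2 = 0, so n = -2.

-2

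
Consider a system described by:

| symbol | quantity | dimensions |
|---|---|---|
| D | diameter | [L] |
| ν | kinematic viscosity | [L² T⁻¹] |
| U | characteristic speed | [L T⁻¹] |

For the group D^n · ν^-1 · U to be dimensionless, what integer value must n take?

1

Balance the L exponent: (1)·n from D, plus −(2) + (1) = -1 from the rest, must sum to zero.
n − 1 = 0, so n = 1.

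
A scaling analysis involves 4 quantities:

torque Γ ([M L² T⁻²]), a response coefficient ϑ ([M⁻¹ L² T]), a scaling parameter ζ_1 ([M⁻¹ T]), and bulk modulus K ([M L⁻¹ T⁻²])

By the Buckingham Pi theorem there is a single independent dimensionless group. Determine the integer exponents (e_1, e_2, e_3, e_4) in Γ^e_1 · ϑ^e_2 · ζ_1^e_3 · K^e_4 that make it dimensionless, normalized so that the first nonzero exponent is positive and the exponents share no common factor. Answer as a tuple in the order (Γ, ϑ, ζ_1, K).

(2, -3, 3, -2)

M: e_1·(1) + e_2·(-1) + e_3·(-1) + e_4·(1) = 0
L: e_1·(2) + e_2·(2) + e_3·(0) + e_4·(-1) = 0
T: e_1·(-2) + e_2·(1) + e_3·(1) + e_4·(-2) = 0
Solving this homogeneous linear system for the smallest-integer solution (first nonzero entry positive) gives (2, -3, 3, -2).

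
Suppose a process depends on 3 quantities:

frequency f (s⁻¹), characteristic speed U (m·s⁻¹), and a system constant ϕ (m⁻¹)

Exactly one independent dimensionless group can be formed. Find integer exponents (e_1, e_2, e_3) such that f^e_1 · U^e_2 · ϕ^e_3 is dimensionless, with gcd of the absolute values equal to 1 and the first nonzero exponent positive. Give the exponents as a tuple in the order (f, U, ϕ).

L: e_1·(0) + e_2·(1) + e_3·(-1) = 0
T: e_1·(-1) + e_2·(-1) + e_3·(0) = 0
Solving this homogeneous linear system for the smallest-integer solution (first nonzero entry positive) gives (1, -1, -1).

(1, -1, -1)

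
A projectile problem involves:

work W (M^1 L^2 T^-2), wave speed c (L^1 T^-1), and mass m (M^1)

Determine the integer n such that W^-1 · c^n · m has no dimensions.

2

Balance the L exponent: (1)·n from c, plus −(2) + (0) = -2 from the rest, must sum to zero.
n − 2 = 0, so n = 2.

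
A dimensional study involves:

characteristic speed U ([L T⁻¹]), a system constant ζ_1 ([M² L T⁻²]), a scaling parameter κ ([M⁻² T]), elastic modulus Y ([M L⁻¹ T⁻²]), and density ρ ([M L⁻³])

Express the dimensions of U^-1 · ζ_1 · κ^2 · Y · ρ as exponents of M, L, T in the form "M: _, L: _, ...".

M: 0, L: -4, T: -1

Collect each base-dimension exponent across the product:
  M: −(0) + (2) + 2·(-2) + (1) + (1) = 0
  L: −(1) + (1) + 2·(0) + (-1) + (-3) = -4
  T: −(-1) + (-2) + 2·(1) + (-2) + (0) = -1
So the dimensions are [L⁻⁴ T⁻¹].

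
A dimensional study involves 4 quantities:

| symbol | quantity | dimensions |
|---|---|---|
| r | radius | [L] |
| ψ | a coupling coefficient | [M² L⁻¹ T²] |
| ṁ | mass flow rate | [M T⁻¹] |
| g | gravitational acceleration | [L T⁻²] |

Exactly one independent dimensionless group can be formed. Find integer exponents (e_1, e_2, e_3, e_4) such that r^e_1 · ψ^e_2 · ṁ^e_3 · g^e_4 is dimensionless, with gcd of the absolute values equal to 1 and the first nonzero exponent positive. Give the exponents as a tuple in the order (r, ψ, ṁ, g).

M: e_1·(0) + e_2·(2) + e_3·(1) + e_4·(0) = 0
L: e_1·(1) + e_2·(-1) + e_3·(0) + e_4·(1) = 0
T: e_1·(0) + e_2·(2) + e_3·(-1) + e_4·(-2) = 0
Solving this homogeneous linear system for the smallest-integer solution (first nonzero entry positive) gives (1, -1, 2, -2).

(1, -1, 2, -2)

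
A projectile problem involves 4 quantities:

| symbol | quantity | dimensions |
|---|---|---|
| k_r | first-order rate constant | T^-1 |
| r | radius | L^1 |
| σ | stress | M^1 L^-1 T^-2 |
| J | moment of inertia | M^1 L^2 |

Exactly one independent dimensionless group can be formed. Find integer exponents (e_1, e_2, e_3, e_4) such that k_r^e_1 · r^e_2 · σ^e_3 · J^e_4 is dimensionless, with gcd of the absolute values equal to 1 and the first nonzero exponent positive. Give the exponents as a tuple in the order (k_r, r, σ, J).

M: e_1·(0) + e_2·(0) + e_3·(1) + e_4·(1) = 0
L: e_1·(0) + e_2·(1) + e_3·(-1) + e_4·(2) = 0
T: e_1·(-1) + e_2·(0) + e_3·(-2) + e_4·(0) = 0
Solving this homogeneous linear system for the smallest-integer solution (first nonzero entry positive) gives (2, -3, -1, 1).

(2, -3, -1, 1)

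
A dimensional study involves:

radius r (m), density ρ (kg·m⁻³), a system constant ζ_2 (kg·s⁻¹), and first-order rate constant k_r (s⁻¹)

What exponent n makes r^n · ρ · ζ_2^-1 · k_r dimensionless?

3

Balance the L exponent: (1)·n from r, plus (-3) − (0) + (0) = -3 from the rest, must sum to zero.
n − 3 = 0, so n = 3.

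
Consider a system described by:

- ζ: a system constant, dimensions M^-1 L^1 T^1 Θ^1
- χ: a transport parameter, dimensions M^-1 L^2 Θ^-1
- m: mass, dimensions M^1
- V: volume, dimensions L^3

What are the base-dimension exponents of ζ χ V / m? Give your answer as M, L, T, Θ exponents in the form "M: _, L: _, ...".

M: -3, L: 6, T: 1, Θ: 0

Collect each base-dimension exponent across the product:
  M: (-1) + (-1) − (1) + (0) = -3
  L: (1) + (2) − (0) + (3) = 6
  T: (1) + (0) − (0) + (0) = 1
  Θ: (1) + (-1) − (0) + (0) = 0
So the dimensions are [M⁻³ L⁶ T].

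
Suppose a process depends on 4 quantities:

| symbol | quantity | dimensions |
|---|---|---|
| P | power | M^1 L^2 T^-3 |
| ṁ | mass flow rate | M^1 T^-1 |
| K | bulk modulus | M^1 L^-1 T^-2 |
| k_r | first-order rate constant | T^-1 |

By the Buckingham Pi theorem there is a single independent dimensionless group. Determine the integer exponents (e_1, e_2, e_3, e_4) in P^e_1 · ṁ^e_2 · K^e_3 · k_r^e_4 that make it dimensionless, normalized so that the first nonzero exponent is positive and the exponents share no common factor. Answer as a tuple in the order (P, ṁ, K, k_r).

M: e_1·(1) + e_2·(1) + e_3·(1) + e_4·(0) = 0
L: e_1·(2) + e_2·(0) + e_3·(-1) + e_4·(0) = 0
T: e_1·(-3) + e_2·(-1) + e_3·(-2) + e_4·(-1) = 0
Solving this homogeneous linear system for the smallest-integer solution (first nonzero entry positive) gives (1, -3, 2, -4).

(1, -3, 2, -4)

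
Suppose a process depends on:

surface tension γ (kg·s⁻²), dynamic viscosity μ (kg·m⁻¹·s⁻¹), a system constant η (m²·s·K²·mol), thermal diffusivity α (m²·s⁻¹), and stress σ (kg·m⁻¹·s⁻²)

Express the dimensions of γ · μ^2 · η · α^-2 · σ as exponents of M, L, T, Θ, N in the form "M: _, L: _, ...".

M: 4, L: -5, T: -3, Θ: 2, N: 1

Collect each base-dimension exponent across the product:
  M: (1) + 2·(1) + (0) − 2·(0) + (1) = 4
  L: (0) + 2·(-1) + (2) − 2·(2) + (-1) = -5
  T: (-2) + 2·(-1) + (1) − 2·(-1) + (-2) = -3
  Θ: (0) + 2·(0) + (2) − 2·(0) + (0) = 2
  N: (0) + 2·(0) + (1) − 2·(0) + (0) = 1
So the dimensions are [M⁴ L⁻⁵ T⁻³ Θ² N].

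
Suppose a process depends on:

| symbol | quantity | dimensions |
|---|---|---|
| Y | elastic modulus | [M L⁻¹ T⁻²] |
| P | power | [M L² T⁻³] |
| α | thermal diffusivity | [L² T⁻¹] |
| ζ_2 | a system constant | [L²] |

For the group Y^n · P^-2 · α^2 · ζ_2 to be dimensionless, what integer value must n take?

2

Balance the M exponent: (1)·n from Y, plus −2·(1) + 2·(0) + (0) = -2 from the rest, must sum to zero.
n − 2 = 0, so n = 2.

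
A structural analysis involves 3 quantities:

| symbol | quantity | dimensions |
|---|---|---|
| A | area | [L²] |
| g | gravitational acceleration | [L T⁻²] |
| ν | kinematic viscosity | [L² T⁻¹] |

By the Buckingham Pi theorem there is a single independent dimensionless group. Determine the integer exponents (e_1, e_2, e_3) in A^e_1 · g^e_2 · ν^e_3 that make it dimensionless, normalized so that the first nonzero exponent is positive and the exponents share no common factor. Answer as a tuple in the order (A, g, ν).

L: e_1·(2) + e_2·(1) + e_3·(2) = 0
T: e_1·(0) + e_2·(-2) + e_3·(-1) = 0
Solving this homogeneous linear system for the smallest-integer solution (first nonzero entry positive) gives (3, 2, -4).

(3, 2, -4)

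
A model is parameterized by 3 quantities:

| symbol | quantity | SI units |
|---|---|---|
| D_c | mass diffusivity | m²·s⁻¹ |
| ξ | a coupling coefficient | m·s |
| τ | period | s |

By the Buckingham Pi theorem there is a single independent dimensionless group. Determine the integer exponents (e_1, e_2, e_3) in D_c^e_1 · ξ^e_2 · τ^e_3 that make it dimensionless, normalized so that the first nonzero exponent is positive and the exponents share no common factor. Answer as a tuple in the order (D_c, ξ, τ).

L: e_1·(2) + e_2·(1) + e_3·(0) = 0
T: e_1·(-1) + e_2·(1) + e_3·(1) = 0
Solving this homogeneous linear system for the smallest-integer solution (first nonzero entry positive) gives (1, -2, 3).

(1, -2, 3)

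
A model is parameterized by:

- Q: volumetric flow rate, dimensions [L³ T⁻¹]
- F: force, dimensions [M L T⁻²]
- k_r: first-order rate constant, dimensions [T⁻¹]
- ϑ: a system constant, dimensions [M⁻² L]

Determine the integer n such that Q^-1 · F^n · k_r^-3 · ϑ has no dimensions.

Balance the M exponent: (1)·n from F, plus −(0) − 3·(0) + (-2) = -2 from the rest, must sum to zero.
n − 2 = 0, so n = 2.

2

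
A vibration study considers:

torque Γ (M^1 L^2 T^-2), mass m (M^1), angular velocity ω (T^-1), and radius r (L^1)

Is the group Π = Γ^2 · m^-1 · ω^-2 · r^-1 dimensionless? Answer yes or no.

no

Sum the exponent of each base dimension across the product:
  M: 2·[Γ]_M − [m]_M − 2·[ω]_M − [r]_M = 2·(1) − (1) − 2·(0) − (0) = 1
  L: 2·[Γ]_L − [m]_L − 2·[ω]_L − [r]_L = 2·(2) − (0) − 2·(0) − (1) = 3
  T: 2·[Γ]_T − [m]_T − 2·[ω]_T − [r]_T = 2·(-2) − (0) − 2·(-1) − (0) = -2
Net dimensions [M L³ T⁻²] ≠ [1] — not dimensionless.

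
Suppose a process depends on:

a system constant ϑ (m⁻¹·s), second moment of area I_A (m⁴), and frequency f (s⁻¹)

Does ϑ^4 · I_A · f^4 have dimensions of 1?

yes

Sum the exponent of each base dimension across the product:
  L: 4·[ϑ]_L + [I_A]_L + 4·[f]_L = 4·(-1) + (4) + 4·(0) = 0
  T: 4·[ϑ]_T + [I_A]_T + 4·[f]_T = 4·(1) + (0) + 4·(-1) = 0
All base exponents vanish — dimensionless.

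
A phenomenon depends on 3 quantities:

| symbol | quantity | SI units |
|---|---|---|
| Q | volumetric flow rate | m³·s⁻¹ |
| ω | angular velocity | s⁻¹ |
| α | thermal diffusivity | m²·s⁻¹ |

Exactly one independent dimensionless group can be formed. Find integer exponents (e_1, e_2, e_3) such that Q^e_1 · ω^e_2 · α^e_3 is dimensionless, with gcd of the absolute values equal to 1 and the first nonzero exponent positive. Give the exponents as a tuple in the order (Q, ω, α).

L: e_1·(3) + e_2·(0) + e_3·(2) = 0
T: e_1·(-1) + e_2·(-1) + e_3·(-1) = 0
Solving this homogeneous linear system for the smallest-integer solution (first nonzero entry positive) gives (2, 1, -3).

(2, 1, -3)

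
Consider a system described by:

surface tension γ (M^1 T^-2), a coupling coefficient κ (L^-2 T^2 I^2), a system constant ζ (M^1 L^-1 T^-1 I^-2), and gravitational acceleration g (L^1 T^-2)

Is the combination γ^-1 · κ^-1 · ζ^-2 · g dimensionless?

no

Sum the exponent of each base dimension across the product:
  M: −[γ]_M − [κ]_M − 2·[ζ]_M + [g]_M = −(1) − (0) − 2·(1) + (0) = -3
  L: −[γ]_L − [κ]_L − 2·[ζ]_L + [g]_L = −(0) − (-2) − 2·(-1) + (1) = 5
  T: −[γ]_T − [κ]_T − 2·[ζ]_T + [g]_T = −(-2) − (2) − 2·(-1) + (-2) = 0
  I: −[γ]_I − [κ]_I − 2·[ζ]_I + [g]_I = −(0) − (2) − 2·(-2) + (0) = 2
Net dimensions [M⁻³ L⁵ I²] ≠ [1] — not dimensionless.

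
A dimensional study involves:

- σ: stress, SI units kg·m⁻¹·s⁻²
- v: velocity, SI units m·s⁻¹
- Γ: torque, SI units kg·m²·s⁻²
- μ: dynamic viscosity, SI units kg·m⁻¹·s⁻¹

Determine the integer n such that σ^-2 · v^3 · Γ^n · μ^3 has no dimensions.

-1

Balance the M exponent: (1)·n from Γ, plus −2·(1) + 3·(0) + 3·(1) = 1 from the rest, must sum to zero.
n + 1 = 0, so n = -1.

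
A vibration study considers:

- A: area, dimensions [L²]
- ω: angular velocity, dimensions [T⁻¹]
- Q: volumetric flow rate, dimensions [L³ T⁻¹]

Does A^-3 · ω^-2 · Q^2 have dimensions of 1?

yes

Sum the exponent of each base dimension across the product:
  M: −3·[A]_M − 2·[ω]_M + 2·[Q]_M = −3·(0) − 2·(0) + 2·(0) = 0
  L: −3·[A]_L − 2·[ω]_L + 2·[Q]_L = −3·(2) − 2·(0) + 2·(3) = 0
  T: −3·[A]_T − 2·[ω]_T + 2·[Q]_T = −3·(0) − 2·(-1) + 2·(-1) = 0
All base exponents vanish — dimensionless.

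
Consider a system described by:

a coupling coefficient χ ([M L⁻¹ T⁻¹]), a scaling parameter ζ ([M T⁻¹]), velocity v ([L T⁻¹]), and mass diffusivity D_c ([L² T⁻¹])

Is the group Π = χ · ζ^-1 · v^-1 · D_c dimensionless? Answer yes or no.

yes

Sum the exponent of each base dimension across the product:
  M: [χ]_M − [ζ]_M − [v]_M + [D_c]_M = (1) − (1) − (0) + (0) = 0
  L: [χ]_L − [ζ]_L − [v]_L + [D_c]_L = (-1) − (0) − (1) + (2) = 0
  T: [χ]_T − [ζ]_T − [v]_T + [D_c]_T = (-1) − (-1) − (-1) + (-1) = 0
All base exponents vanish — dimensionless.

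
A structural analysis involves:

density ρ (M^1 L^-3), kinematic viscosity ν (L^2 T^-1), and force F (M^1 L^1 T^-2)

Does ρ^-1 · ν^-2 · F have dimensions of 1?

Sum the exponent of each base dimension across the product:
  M: −[ρ]_M − 2·[ν]_M + [F]_M = −(1) − 2·(0) + (1) = 0
  L: −[ρ]_L − 2·[ν]_L + [F]_L = −(-3) − 2·(2) + (1) = 0
  T: −[ρ]_T − 2·[ν]_T + [F]_T = −(0) − 2·(-1) + (-2) = 0
All base exponents vanish — dimensionless.

yes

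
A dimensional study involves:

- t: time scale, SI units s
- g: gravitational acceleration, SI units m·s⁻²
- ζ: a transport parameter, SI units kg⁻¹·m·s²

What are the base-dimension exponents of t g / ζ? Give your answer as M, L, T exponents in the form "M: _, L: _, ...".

Collect each base-dimension exponent across the product:
  M: (0) + (0) − (-1) = 1
  L: (0) + (1) − (1) = 0
  T: (1) + (-2) − (2) = -3
So the dimensions are [M T⁻³].

M: 1, L: 0, T: -3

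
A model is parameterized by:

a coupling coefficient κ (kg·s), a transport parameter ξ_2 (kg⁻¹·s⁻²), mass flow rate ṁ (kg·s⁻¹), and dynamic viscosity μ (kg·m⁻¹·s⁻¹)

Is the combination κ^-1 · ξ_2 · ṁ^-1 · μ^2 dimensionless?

Sum the exponent of each base dimension across the product:
  M: −[κ]_M + [ξ_2]_M − [ṁ]_M + 2·[μ]_M = −(1) + (-1) − (1) + 2·(1) = -1
  L: −[κ]_L + [ξ_2]_L − [ṁ]_L + 2·[μ]_L = −(0) + (0) − (0) + 2·(-1) = -2
  T: −[κ]_T + [ξ_2]_T − [ṁ]_T + 2·[μ]_T = −(1) + (-2) − (-1) + 2·(-1) = -4
Net dimensions [M⁻¹ L⁻² T⁻⁴] ≠ [1] — not dimensionless.

no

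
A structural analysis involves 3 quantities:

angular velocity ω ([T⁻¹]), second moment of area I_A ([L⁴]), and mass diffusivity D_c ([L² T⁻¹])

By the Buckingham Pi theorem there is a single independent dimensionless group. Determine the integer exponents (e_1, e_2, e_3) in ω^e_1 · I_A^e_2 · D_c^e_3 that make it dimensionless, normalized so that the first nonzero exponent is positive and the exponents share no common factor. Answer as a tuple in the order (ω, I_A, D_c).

(2, 1, -2)

L: e_1·(0) + e_2·(4) + e_3·(2) = 0
T: e_1·(-1) + e_2·(0) + e_3·(-1) = 0
Solving this homogeneous linear system for the smallest-integer solution (first nonzero entry positive) gives (2, 1, -2).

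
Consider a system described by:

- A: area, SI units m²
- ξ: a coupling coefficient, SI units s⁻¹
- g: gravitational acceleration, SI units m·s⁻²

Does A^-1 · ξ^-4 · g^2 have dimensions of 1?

yes

Sum the exponent of each base dimension across the product:
  L: −[A]_L − 4·[ξ]_L + 2·[g]_L = −(2) − 4·(0) + 2·(1) = 0
  T: −[A]_T − 4·[ξ]_T + 2·[g]_T = −(0) − 4·(-1) + 2·(-2) = 0
All base exponents vanish — dimensionless.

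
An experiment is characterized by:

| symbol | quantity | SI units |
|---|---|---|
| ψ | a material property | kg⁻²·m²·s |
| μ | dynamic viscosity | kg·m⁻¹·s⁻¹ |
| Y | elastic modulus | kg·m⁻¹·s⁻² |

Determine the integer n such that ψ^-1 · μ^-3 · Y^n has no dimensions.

Balance the M exponent: (1)·n from Y, plus −(-2) − 3·(1) = -1 from the rest, must sum to zero.
n − 1 = 0, so n = 1.

1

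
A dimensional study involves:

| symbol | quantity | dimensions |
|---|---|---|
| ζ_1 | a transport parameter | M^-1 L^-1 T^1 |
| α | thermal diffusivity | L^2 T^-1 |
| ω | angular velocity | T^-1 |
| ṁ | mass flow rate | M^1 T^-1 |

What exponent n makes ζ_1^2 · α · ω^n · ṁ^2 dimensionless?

Balance the T exponent: (-1)·n from ω, plus 2·(1) + (-1) + 2·(-1) = -1 from the rest, must sum to zero.
−n − 1 = 0, so n = -1.

-1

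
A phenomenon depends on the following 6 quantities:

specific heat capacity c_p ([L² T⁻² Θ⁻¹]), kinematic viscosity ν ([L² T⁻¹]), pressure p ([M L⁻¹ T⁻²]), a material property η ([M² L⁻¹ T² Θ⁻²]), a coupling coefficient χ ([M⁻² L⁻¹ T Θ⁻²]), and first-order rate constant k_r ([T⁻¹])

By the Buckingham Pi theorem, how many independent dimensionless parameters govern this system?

There are 6 variables and 4 base dimensions (M, L, T, Θ).
The dimension matrix has rank 4.
Independent dimensionless groups: 6 − 4 = 2.

2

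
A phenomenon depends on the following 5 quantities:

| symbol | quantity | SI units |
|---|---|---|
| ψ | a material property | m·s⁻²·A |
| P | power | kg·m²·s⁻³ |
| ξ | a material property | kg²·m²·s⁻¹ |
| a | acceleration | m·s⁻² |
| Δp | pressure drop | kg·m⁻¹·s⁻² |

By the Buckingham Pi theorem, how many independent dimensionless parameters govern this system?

There are 5 variables and 4 base dimensions (M, L, T, I).
The dimension matrix has rank 4.
Independent dimensionless groups: 5 − 4 = 1.

1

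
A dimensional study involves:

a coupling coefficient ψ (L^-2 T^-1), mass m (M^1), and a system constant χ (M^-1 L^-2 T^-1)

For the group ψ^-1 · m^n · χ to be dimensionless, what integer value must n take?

1

Balance the M exponent: (1)·n from m, plus −(0) + (-1) = -1 from the rest, must sum to zero.
n − 1 = 0, so n = 1.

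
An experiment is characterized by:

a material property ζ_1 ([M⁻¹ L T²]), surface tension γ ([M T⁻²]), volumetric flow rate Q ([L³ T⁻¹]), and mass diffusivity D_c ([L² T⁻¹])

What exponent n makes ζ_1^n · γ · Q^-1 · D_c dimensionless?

Balance the M exponent: (-1)·n from ζ_1, plus (1) − (0) + (0) = 1 from the rest, must sum to zero.
−n + 1 = 0, so n = 1.

1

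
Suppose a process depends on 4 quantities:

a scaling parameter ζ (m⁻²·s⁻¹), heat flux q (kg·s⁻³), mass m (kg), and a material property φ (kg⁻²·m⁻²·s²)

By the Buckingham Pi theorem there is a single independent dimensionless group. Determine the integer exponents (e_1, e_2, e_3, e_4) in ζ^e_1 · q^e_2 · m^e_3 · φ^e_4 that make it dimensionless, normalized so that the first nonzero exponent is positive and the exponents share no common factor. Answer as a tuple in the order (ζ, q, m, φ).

(1, -1, -1, -1)

M: e_1·(0) + e_2·(1) + e_3·(1) + e_4·(-2) = 0
L: e_1·(-2) + e_2·(0) + e_3·(0) + e_4·(-2) = 0
T: e_1·(-1) + e_2·(-3) + e_3·(0) + e_4·(2) = 0
Solving this homogeneous linear system for the smallest-integer solution (first nonzero entry positive) gives (1, -1, -1, -1).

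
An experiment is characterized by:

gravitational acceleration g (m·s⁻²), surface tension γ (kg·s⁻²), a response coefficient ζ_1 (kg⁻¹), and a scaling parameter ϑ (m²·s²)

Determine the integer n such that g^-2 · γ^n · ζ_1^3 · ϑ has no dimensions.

Balance the M exponent: (1)·n from γ, plus −2·(0) + 3·(-1) + (0) = -3 from the rest, must sum to zero.
n − 3 = 0, so n = 3.

3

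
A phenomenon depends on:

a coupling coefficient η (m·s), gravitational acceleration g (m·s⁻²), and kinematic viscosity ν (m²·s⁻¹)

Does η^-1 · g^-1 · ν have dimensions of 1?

yes

Sum the exponent of each base dimension across the product:
  L: −[η]_L − [g]_L + [ν]_L = −(1) − (1) + (2) = 0
  T: −[η]_T − [g]_T + [ν]_T = −(1) − (-2) + (-1) = 0
All base exponents vanish — dimensionless.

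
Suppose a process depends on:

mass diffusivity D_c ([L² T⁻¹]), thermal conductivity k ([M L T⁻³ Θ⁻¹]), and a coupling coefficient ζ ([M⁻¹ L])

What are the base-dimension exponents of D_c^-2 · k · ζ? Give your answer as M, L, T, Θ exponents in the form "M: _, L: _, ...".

M: 0, L: -2, T: -1, Θ: -1

Collect each base-dimension exponent across the product:
  M: −2·(0) + (1) + (-1) = 0
  L: −2·(2) + (1) + (1) = -2
  T: −2·(-1) + (-3) + (0) = -1
  Θ: −2·(0) + (-1) + (0) = -1
So the dimensions are [L⁻² T⁻¹ Θ⁻¹].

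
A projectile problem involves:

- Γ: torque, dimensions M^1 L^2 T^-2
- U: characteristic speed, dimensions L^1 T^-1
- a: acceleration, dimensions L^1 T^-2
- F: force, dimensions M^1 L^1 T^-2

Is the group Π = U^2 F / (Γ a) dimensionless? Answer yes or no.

yes

Sum the exponent of each base dimension across the product:
  M: −[Γ]_M + 2·[U]_M − [a]_M + [F]_M = −(1) + 2·(0) − (0) + (1) = 0
  L: −[Γ]_L + 2·[U]_L − [a]_L + [F]_L = −(2) + 2·(1) − (1) + (1) = 0
  T: −[Γ]_T + 2·[U]_T − [a]_T + [F]_T = −(-2) + 2·(-1) − (-2) + (-2) = 0
All base exponents vanish — dimensionless.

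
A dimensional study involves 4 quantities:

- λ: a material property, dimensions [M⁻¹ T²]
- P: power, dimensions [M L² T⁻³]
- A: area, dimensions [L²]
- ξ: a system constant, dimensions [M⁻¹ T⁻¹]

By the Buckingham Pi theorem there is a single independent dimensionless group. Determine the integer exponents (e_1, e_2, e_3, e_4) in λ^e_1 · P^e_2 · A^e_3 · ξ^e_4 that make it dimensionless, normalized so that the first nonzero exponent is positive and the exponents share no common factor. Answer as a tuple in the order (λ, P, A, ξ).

M: e_1·(-1) + e_2·(1) + e_3·(0) + e_4·(-1) = 0
L: e_1·(0) + e_2·(2) + e_3·(2) + e_4·(0) = 0
T: e_1·(2) + e_2·(-3) + e_3·(0) + e_4·(-1) = 0
Solving this homogeneous linear system for the smallest-integer solution (first nonzero entry positive) gives (4, 3, -3, -1).

(4, 3, -3, -1)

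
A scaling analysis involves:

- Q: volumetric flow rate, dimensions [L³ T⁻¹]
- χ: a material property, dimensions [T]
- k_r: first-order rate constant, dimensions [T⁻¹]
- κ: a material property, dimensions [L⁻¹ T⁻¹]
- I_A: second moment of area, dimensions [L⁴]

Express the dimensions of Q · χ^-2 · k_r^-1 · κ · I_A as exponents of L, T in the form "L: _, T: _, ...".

L: 6, T: -3

Collect each base-dimension exponent across the product:
  L: (3) − 2·(0) − (0) + (-1) + (4) = 6
  T: (-1) − 2·(1) − (-1) + (-1) + (0) = -3
So the dimensions are [L⁶ T⁻³].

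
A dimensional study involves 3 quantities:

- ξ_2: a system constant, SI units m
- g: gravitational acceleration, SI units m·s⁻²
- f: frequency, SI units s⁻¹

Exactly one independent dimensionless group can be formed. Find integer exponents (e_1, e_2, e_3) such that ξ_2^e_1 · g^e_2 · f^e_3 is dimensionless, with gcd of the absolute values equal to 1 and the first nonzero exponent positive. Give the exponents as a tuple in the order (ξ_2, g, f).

(1, -1, 2)

L: e_1·(1) + e_2·(1) + e_3·(0) = 0
T: e_1·(0) + e_2·(-2) + e_3·(-1) = 0
Solving this homogeneous linear system for the smallest-integer solution (first nonzero entry positive) gives (1, -1, 2).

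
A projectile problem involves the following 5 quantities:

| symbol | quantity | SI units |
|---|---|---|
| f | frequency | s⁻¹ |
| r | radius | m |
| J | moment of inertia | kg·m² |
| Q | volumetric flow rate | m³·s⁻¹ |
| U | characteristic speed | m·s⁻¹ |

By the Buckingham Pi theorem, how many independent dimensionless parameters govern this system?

There are 5 variables and 3 base dimensions (M, L, T).
The dimension matrix has rank 3.
Independent dimensionless groups: 5 − 3 = 2.

2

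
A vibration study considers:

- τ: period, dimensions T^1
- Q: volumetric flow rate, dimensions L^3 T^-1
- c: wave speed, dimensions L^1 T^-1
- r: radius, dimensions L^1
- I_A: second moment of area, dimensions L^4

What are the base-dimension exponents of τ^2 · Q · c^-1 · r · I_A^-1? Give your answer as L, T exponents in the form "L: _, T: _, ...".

L: -1, T: 2

Collect each base-dimension exponent across the product:
  L: 2·(0) + (3) − (1) + (1) − (4) = -1
  T: 2·(1) + (-1) − (-1) + (0) − (0) = 2
So the dimensions are [L⁻¹ T²].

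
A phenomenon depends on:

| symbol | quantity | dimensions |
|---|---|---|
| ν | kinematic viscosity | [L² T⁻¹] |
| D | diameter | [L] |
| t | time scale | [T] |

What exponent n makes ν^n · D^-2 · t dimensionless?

Balance the L exponent: (2)·n from ν, plus −2·(1) + (0) = -2 from the rest, must sum to zero.
2n − 2 = 0, so n = 1.

1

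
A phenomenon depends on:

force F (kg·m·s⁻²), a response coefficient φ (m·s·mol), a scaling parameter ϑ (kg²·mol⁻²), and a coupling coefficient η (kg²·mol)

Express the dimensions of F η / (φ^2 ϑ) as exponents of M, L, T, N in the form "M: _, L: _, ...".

M: 1, L: -1, T: -4, N: 1

Collect each base-dimension exponent across the product:
  M: (1) − 2·(0) − (2) + (2) = 1
  L: (1) − 2·(1) − (0) + (0) = -1
  T: (-2) − 2·(1) − (0) + (0) = -4
  N: (0) − 2·(1) − (-2) + (1) = 1
So the dimensions are [M L⁻¹ T⁻⁴ N].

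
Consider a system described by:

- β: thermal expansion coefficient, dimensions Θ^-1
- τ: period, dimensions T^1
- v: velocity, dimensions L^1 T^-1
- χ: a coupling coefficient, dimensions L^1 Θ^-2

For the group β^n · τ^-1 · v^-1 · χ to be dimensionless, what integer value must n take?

Balance the Θ exponent: (-1)·n from β, plus −(0) − (0) + (-2) = -2 from the rest, must sum to zero.
−n − 2 = 0, so n = -2.

-2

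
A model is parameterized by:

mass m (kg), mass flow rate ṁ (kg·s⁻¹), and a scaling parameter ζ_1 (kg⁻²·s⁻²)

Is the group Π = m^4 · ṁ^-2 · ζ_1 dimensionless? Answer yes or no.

yes

Sum the exponent of each base dimension across the product:
  M: 4·[m]_M − 2·[ṁ]_M + [ζ_1]_M = 4·(1) − 2·(1) + (-2) = 0
  L: 4·[m]_L − 2·[ṁ]_L + [ζ_1]_L = 4·(0) − 2·(0) + (0) = 0
  T: 4·[m]_T − 2·[ṁ]_T + [ζ_1]_T = 4·(0) − 2·(-1) + (-2) = 0
All base exponents vanish — dimensionless.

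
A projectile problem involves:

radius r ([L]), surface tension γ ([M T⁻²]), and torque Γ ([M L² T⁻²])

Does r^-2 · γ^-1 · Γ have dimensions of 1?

Sum the exponent of each base dimension across the product:
  M: −2·[r]_M − [γ]_M + [Γ]_M = −2·(0) − (1) + (1) = 0
  L: −2·[r]_L − [γ]_L + [Γ]_L = −2·(1) − (0) + (2) = 0
  T: −2·[r]_T − [γ]_T + [Γ]_T = −2·(0) − (-2) + (-2) = 0
All base exponents vanish — dimensionless.

yes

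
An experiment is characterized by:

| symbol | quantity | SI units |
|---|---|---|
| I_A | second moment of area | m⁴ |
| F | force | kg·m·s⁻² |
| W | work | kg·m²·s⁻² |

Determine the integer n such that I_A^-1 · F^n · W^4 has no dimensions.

-4

Balance the M exponent: (1)·n from F, plus −(0) + 4·(1) = 4 from the rest, must sum to zero.
n + 4 = 0, so n = -4.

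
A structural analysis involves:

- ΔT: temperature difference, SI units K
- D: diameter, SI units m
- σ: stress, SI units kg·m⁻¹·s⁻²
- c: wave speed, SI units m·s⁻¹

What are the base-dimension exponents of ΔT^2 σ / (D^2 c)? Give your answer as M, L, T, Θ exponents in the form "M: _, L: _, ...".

Collect each base-dimension exponent across the product:
  M: 2·(0) − 2·(0) + (1) − (0) = 1
  L: 2·(0) − 2·(1) + (-1) − (1) = -4
  T: 2·(0) − 2·(0) + (-2) − (-1) = -1
  Θ: 2·(1) − 2·(0) + (0) − (0) = 2
So the dimensions are [M L⁻⁴ T⁻¹ Θ²].

M: 1, L: -4, T: -1, Θ: 2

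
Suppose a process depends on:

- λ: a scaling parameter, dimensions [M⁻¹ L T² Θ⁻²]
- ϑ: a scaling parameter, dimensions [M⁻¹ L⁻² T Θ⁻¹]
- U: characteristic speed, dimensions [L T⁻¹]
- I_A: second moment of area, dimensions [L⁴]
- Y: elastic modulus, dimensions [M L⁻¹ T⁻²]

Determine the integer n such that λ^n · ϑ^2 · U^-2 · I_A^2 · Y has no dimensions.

-1

Balance the M exponent: (-1)·n from λ, plus 2·(-1) − 2·(0) + 2·(0) + (1) = -1 from the rest, must sum to zero.
−n − 1 = 0, so n = -1.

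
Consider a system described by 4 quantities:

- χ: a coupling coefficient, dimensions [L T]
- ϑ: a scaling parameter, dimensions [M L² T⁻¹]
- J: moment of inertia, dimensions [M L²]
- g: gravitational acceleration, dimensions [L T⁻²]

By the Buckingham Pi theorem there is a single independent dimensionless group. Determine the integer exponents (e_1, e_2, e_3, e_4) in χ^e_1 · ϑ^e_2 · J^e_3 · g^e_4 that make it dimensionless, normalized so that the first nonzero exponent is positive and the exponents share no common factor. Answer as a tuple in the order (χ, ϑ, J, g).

(1, 3, -3, -1)

M: e_1·(0) + e_2·(1) + e_3·(1) + e_4·(0) = 0
L: e_1·(1) + e_2·(2) + e_3·(2) + e_4·(1) = 0
T: e_1·(1) + e_2·(-1) + e_3·(0) + e_4·(-2) = 0
Solving this homogeneous linear system for the smallest-integer solution (first nonzero entry positive) gives (1, 3, -3, -1).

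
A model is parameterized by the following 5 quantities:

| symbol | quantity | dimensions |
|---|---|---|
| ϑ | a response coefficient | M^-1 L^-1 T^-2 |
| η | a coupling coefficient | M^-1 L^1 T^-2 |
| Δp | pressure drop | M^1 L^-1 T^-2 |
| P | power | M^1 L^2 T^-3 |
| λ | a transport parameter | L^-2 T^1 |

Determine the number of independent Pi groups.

There are 5 variables and 3 base dimensions (M, L, T).
The dimension matrix has rank 3.
Independent dimensionless groups: 5 − 3 = 2.

2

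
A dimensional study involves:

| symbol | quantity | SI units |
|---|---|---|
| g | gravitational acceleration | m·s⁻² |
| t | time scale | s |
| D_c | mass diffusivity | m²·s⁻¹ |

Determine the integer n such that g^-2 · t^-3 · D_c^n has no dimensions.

1

Balance the L exponent: (2)·n from D_c, plus −2·(1) − 3·(0) = -2 from the rest, must sum to zero.
2n − 2 = 0, so n = 1.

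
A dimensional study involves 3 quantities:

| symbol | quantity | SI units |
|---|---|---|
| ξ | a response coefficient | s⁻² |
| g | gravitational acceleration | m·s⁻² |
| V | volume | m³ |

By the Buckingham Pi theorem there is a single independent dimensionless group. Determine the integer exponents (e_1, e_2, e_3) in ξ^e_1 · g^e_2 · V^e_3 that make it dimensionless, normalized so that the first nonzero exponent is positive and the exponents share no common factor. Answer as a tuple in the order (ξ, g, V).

(3, -3, 1)

L: e_1·(0) + e_2·(1) + e_3·(3) = 0
T: e_1·(-2) + e_2·(-2) + e_3·(0) = 0
Solving this homogeneous linear system for the smallest-integer solution (first nonzero entry positive) gives (3, -3, 1).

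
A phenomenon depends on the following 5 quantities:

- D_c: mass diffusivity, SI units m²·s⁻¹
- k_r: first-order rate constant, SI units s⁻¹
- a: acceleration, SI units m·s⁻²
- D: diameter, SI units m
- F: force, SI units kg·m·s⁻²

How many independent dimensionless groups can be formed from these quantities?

There are 5 variables and 3 base dimensions (M, L, T).
The dimension matrix has rank 3.
Independent dimensionless groups: 5 − 3 = 2.

2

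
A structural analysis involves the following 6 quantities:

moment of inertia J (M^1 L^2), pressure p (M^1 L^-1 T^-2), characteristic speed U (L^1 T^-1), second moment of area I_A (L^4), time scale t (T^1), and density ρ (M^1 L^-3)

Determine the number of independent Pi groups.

There are 6 variables and 3 base dimensions (M, L, T).
The dimension matrix has rank 3.
Independent dimensionless groups: 6 − 3 = 3.

3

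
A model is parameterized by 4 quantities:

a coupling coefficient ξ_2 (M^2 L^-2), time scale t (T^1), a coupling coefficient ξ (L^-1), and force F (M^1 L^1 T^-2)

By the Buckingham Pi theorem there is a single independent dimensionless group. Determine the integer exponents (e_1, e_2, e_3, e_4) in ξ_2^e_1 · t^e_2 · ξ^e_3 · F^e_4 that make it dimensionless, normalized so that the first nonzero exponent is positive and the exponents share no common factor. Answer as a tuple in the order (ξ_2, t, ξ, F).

M: e_1·(2) + e_2·(0) + e_3·(0) + e_4·(1) = 0
L: e_1·(-2) + e_2·(0) + e_3·(-1) + e_4·(1) = 0
T: e_1·(0) + e_2·(1) + e_3·(0) + e_4·(-2) = 0
Solving this homogeneous linear system for the smallest-integer solution (first nonzero entry positive) gives (1, -4, -4, -2).

(1, -4, -4, -2)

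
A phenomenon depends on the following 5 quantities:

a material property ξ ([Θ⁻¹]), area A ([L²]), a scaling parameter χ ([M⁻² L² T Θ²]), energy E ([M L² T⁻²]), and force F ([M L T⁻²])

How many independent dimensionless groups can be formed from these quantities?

1

There are 5 variables and 4 base dimensions (M, L, T, Θ).
The dimension matrix has rank 4.
Independent dimensionless groups: 5 − 4 = 1.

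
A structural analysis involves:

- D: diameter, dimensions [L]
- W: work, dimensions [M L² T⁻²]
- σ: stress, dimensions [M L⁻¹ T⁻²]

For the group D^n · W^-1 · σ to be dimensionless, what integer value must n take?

Balance the L exponent: (1)·n from D, plus −(2) + (-1) = -3 from the rest, must sum to zero.
n − 3 = 0, so n = 3.

3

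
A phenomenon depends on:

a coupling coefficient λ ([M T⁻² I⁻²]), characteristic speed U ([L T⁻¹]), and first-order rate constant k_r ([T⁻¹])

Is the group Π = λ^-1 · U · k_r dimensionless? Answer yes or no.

no

Sum the exponent of each base dimension across the product:
  M: −[λ]_M + [U]_M + [k_r]_M = −(1) + (0) + (0) = -1
  L: −[λ]_L + [U]_L + [k_r]_L = −(0) + (1) + (0) = 1
  T: −[λ]_T + [U]_T + [k_r]_T = −(-2) + (-1) + (-1) = 0
  I: −[λ]_I + [U]_I + [k_r]_I = −(-2) + (0) + (0) = 2
Net dimensions [M⁻¹ L I²] ≠ [1] — not dimensionless.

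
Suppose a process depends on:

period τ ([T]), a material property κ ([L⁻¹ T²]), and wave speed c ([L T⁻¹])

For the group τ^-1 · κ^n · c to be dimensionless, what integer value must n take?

1

Balance the L exponent: (-1)·n from κ, plus −(0) + (1) = 1 from the rest, must sum to zero.
−n + 1 = 0, so n = 1.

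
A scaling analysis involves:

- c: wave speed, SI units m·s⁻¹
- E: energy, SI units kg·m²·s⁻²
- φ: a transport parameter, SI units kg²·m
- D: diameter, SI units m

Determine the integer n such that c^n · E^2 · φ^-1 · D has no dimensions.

-4

Balance the L exponent: (1)·n from c, plus 2·(2) − (1) + (1) = 4 from the rest, must sum to zero.
n + 4 = 0, so n = -4.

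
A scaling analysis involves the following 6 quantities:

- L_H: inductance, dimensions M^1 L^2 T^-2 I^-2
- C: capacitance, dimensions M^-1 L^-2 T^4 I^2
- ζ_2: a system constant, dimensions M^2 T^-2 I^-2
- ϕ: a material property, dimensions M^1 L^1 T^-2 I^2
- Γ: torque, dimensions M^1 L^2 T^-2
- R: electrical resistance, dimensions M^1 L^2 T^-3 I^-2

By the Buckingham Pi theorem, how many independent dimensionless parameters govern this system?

2

There are 6 variables and 4 base dimensions (M, L, T, I).
The dimension matrix has rank 4.
Independent dimensionless groups: 6 − 4 = 2.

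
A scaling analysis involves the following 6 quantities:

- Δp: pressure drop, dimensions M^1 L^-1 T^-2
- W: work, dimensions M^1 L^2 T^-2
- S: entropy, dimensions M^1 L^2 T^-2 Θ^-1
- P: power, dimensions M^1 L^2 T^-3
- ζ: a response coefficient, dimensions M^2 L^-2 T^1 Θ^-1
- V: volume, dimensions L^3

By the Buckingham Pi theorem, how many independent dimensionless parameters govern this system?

There are 6 variables and 4 base dimensions (M, L, T, Θ).
The dimension matrix has rank 4.
Independent dimensionless groups: 6 − 4 = 2.

2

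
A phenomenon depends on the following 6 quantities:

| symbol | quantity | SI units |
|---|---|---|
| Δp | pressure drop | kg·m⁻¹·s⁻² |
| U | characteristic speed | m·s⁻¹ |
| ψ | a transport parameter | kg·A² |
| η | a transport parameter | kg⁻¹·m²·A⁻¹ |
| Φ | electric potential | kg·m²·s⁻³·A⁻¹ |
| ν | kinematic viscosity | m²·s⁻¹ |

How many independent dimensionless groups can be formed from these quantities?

There are 6 variables and 4 base dimensions (M, L, T, I).
The dimension matrix has rank 4.
Independent dimensionless groups: 6 − 4 = 2.

2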